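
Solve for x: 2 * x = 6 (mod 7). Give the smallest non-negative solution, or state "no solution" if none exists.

3

First find gcd(2, 7):
7 = 3·2 + 1
2 = 2·1 + 0
gcd = 1, so a unique solution mod 7 exists.
Back-substitute for the Bézout coefficients:
1 = 7 − 3·2
So 2·(-3) ≡ 1 (mod 7), giving 2⁻¹ ≡ 4.
x ≡ 2⁻¹·6 ≡ 4·6 ≡ 3 (mod 7).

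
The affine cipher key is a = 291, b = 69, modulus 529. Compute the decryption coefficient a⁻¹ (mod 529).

20

gcd(529, 291) by repeated division:
529 = 1×291 + 238
291 = 1×238 + 53
238 = 4×53 + 26
53 = 2×26 + 1
26 = 26×1 + 0
The gcd is 1. Working backward:
1 = 53 − 2·26
1 = −2·238 + 9·53
1 = 9·291 − 11·238
1 = −11·529 + 20·291
So 291·20 ≡ 1 (mod 529).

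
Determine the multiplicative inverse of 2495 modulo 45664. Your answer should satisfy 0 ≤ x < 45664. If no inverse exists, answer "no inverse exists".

Apply the Euclidean algorithm to 45664 and 2495:
45664 = 18·2495 + 754
2495 = 3·754 + 233
754 = 3·233 + 55
233 = 4·55 + 13
55 = 4·13 + 3
13 = 4·3 + 1
3 = 3·1 + 0
The gcd is 1. Working backward:
1 = 13 − 4·3
1 = −4·55 + 17·13
1 = 17·233 − 72·55
1 = −72·754 + 233·233
1 = 233·2495 − 771·754
1 = −771·45664 + 14111·2495
So 2495·14111 ≡ 1 (mod 45664).

14111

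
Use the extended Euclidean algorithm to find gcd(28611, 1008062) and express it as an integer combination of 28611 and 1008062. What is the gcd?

11

Apply Euclid's algorithm to 1008062 and 28611:
1008062 = 35·28611 + 6677
28611 = 4·6677 + 1903
6677 = 3·1903 + 968
1903 = 1·968 + 935
968 = 1·935 + 33
935 = 28·33 + 11
33 = 3·11 + 0
gcd(28611, 1008062) = 11.
Back-substituting:
11 = 935 − 28·33
11 = −28·968 + 29·935
11 = 29·1903 − 57·968
11 = −57·6677 + 200·1903
11 = 200·28611 − 857·6677
11 = −857·1008062 + 30195·28611
So 11 = (-857)·1008062 + (30195)·28611.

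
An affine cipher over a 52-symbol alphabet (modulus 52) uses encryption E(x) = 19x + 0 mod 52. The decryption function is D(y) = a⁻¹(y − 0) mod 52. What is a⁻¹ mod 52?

Run Euclid on (52, 19):
52 = 2·19 + 14
19 = 1·14 + 5
14 = 2·5 + 4
5 = 1·4 + 1
4 = 4·1 + 0
The gcd is 1. Working backward:
1 = 5 − 4
1 = −14 + 3·5
1 = 3·19 − 4·14
1 = −4·52 + 11·19
So 19·11 ≡ 1 (mod 52).

11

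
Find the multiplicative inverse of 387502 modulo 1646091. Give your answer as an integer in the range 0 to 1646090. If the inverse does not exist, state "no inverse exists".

931054

Extended Euclidean algorithm:
1646091 = 4×387502 + 96083
387502 = 4×96083 + 3170
96083 = 30×3170 + 983
3170 = 3×983 + 221
983 = 4×221 + 99
221 = 2×99 + 23
99 = 4×23 + 7
23 = 3×7 + 2
7 = 3×2 + 1
2 = 2×1 + 0
The gcd is 1. Working backward:
1 = 7 − 3·2
1 = −3·23 + 10·7
1 = 10·99 − 43·23
1 = −43·221 + 96·99
1 = 96·983 − 427·221
1 = −427·3170 + 1377·983
1 = 1377·96083 − 41737·3170
1 = −41737·387502 + 168325·96083
1 = 168325·1646091 − 715037·387502
So 387502·(-715037) ≡ 1 (mod 1646091), and -715037 ≡ 931054 (mod 1646091).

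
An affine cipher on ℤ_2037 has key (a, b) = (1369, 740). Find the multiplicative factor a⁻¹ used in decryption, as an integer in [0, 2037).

Run Euclid on (2037, 1369):
2037 = 1×1369 + 668
1369 = 2×668 + 33
668 = 20×33 + 8
33 = 4×8 + 1
8 = 8×1 + 0
gcd = 1, so the inverse exists. Back-substitute:
1 = 33 − 4·8
1 = −4·668 + 81·33
1 = 81·1369 − 166·668
1 = −166·2037 + 247·1369
So 1369·247 ≡ 1 (mod 2037).

247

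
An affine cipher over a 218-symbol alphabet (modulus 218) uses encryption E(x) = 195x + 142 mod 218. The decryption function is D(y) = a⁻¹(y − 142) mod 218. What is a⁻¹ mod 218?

gcd(218, 195) by repeated division:
218 = 1×195 + 23
195 = 8×23 + 11
23 = 2×11 + 1
11 = 11×1 + 0
Since gcd(195, 218) = 1, back-substitute to write 1 as a combination:
1 = 23 − 2·11
1 = −2·195 + 17·23
1 = 17·218 − 19·195
So 195·(-19) ≡ 1 (mod 218), and -19 ≡ 199 (mod 218).

199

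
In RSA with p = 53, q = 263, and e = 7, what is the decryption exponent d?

5839

φ(n) = (p−1)(q−1) = 52·262 = 13624.
Need d with 7·d ≡ 1 (mod 13624). Apply the extended Euclidean algorithm:
13624 = 1946·7 + 2
7 = 3·2 + 1
2 = 2·1 + 0
Back-substitute:
1 = 7 − 3·2
1 = −3·13624 + 5839·7
So 7·5839 ≡ 1 (mod 13624), hence d = 5839.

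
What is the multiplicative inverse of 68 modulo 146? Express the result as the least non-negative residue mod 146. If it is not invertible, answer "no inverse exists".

Euclidean algorithm on 146, 68:
146 = 2×68 + 10
68 = 6×10 + 8
10 = 1×8 + 2
8 = 4×2 + 0
Since gcd = 2 > 1, 68 is not a unit mod 146.

no inverse exists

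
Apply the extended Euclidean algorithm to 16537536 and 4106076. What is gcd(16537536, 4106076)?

12

Apply Euclid's algorithm to 16537536 and 4106076:
16537536 = 4·4106076 + 113232
4106076 = 36·113232 + 29724
113232 = 3·29724 + 24060
29724 = 1·24060 + 5664
24060 = 4·5664 + 1404
5664 = 4·1404 + 48
1404 = 29·48 + 12
48 = 4·12 + 0
gcd(16537536, 4106076) = 12.
Express as a combination:
12 = 1404 − 29·48
12 = −29·5664 + 117·1404
12 = 117·24060 − 497·5664
12 = −497·29724 + 614·24060
12 = 614·113232 − 2339·29724
12 = −2339·4106076 + 84818·113232
12 = 84818·16537536 − 341611·4106076
So 12 = (84818)·16537536 + (-341611)·4106076.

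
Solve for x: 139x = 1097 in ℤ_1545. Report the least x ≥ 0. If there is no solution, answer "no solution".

First find gcd(139, 1545):
1545 = 11*139 + 16
139 = 8*16 + 11
16 = 1*11 + 5
11 = 2*5 + 1
5 = 5*1 + 0
gcd = 1, so a unique solution mod 1545 exists.
Back-substitute for the Bézout coefficients:
1 = 11 − 2·5
1 = −2·16 + 3·11
1 = 3·139 − 26·16
1 = −26·1545 + 289·139
So 139·(289) ≡ 1 (mod 1545), giving 139⁻¹ ≡ 289.
x ≡ 139⁻¹·1097 ≡ 289·1097 ≡ 308 (mod 1545).

308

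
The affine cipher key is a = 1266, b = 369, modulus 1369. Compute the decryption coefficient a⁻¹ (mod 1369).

Run Euclid on (1369, 1266):
1369 = 1·1266 + 103
1266 = 12·103 + 30
103 = 3·30 + 13
30 = 2·13 + 4
13 = 3·4 + 1
4 = 4·1 + 0
The gcd is 1. Working backward:
1 = 13 − 3·4
1 = −3·30 + 7·13
1 = 7·103 − 24·30
1 = −24·1266 + 295·103
1 = 295·1369 − 319·1266
So 1266·(-319) ≡ 1 (mod 1369), and -319 ≡ 1050 (mod 1369).

1050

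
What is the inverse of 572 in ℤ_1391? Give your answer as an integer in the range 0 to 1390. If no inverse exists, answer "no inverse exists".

Compute gcd(572, 1391):
1391 = 2×572 + 247
572 = 2×247 + 78
247 = 3×78 + 13
78 = 6×13 + 0
Since gcd = 13 > 1, 572 is not a unit mod 1391.

no inverse exists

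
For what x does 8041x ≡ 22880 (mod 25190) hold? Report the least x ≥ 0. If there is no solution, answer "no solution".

First find gcd(8041, 25190):
25190 = 3×8041 + 1067
8041 = 7×1067 + 572
1067 = 1×572 + 495
572 = 1×495 + 77
495 = 6×77 + 33
77 = 2×33 + 11
33 = 3×11 + 0
gcd = 11 and 11 | 22880, so solutions exist. Divide through by 11: 731x ≡ 2080 (mod 2290).
Now find 731⁻¹ mod 2290:
2290 = 3·731 + 97
731 = 7·97 + 52
97 = 1·52 + 45
52 = 1·45 + 7
45 = 6·7 + 3
7 = 2·3 + 1
3 = 3·1 + 0
Back-substitute:
1 = 7 − 2·3
1 = −2·45 + 13·7
1 = 13·52 − 15·45
1 = −15·97 + 28·52
1 = 28·731 − 211·97
1 = −211·2290 + 661·731
So 731⁻¹ ≡ 661 (mod 2290).
Then x ≡ 661·2080 ≡ 880 (mod 2290); the smallest non-negative solution is x = 880.

880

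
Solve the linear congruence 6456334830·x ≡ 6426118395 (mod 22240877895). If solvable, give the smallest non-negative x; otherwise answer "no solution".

474002307

First find gcd(6456334830, 22240877895):
22240877895 = 3·6456334830 + 2871873405
6456334830 = 2·2871873405 + 712588020
2871873405 = 4·712588020 + 21521325
712588020 = 33·21521325 + 2384295
21521325 = 9·2384295 + 62670
2384295 = 38·62670 + 2835
62670 = 22·2835 + 300
2835 = 9·300 + 135
300 = 2·135 + 30
135 = 4·30 + 15
30 = 2·15 + 0
gcd = 15 and 15 | 6426118395, so solutions exist. Divide through by 15: 430422322x ≡ 428407893 (mod 1482725193).
Now find 430422322⁻¹ mod 1482725193:
1482725193 = 3*430422322 + 191458227
430422322 = 2*191458227 + 47505868
191458227 = 4*47505868 + 1434755
47505868 = 33*1434755 + 158953
1434755 = 9*158953 + 4178
158953 = 38*4178 + 189
4178 = 22*189 + 20
189 = 9*20 + 9
20 = 2*9 + 2
9 = 4*2 + 1
2 = 2*1 + 0
Back-substitute:
1 = 9 − 4·2
1 = −4·20 + 9·9
1 = 9·189 − 85·20
1 = −85·4178 + 1879·189
1 = 1879·158953 − 71487·4178
1 = −71487·1434755 + 645262·158953
1 = 645262·47505868 − 21365133·1434755
1 = −21365133·191458227 + 86105794·47505868
1 = 86105794·430422322 − 193576721·191458227
1 = −193576721·1482725193 + 666835957·430422322
So 430422322⁻¹ ≡ 666835957 (mod 1482725193).
Then x ≡ 666835957·428407893 ≡ 474002307 (mod 1482725193); the smallest non-negative solution is x = 474002307.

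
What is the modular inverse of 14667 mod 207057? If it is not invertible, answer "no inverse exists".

Compute gcd(14667, 207057):
207057 = 14×14667 + 1719
14667 = 8×1719 + 915
1719 = 1×915 + 804
915 = 1×804 + 111
804 = 7×111 + 27
111 = 4×27 + 3
27 = 9×3 + 0
gcd(14667, 207057) = 3 ≠ 1, so 14667 has no multiplicative inverse modulo 207057.

no inverse exists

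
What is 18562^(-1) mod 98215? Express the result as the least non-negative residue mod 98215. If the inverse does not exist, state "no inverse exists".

14228

gcd(98215, 18562) by repeated division:
98215 = 5·18562 + 5405
18562 = 3·5405 + 2347
5405 = 2·2347 + 711
2347 = 3·711 + 214
711 = 3·214 + 69
214 = 3·69 + 7
69 = 9·7 + 6
7 = 1·6 + 1
6 = 6·1 + 0
The gcd is 1. Working backward:
1 = 7 − 6
1 = −69 + 10·7
1 = 10·214 − 31·69
1 = −31·711 + 103·214
1 = 103·2347 − 340·711
1 = −340·5405 + 783·2347
1 = 783·18562 − 2689·5405
1 = −2689·98215 + 14228·18562
So 18562·14228 ≡ 1 (mod 98215).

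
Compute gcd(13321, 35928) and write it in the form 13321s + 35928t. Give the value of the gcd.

1

Repeated division:
35928 = 2×13321 + 9286
13321 = 1×9286 + 4035
9286 = 2×4035 + 1216
4035 = 3×1216 + 387
1216 = 3×387 + 55
387 = 7×55 + 2
55 = 27×2 + 1
2 = 2×1 + 0
gcd(13321, 35928) = 1.
Working backward:
1 = 55 − 27·2
1 = −27·387 + 190·55
1 = 190·1216 − 597·387
1 = −597·4035 + 1981·1216
1 = 1981·9286 − 4559·4035
1 = −4559·13321 + 6540·9286
1 = 6540·35928 − 17639·13321
So 1 = (6540)·35928 + (-17639)·13321.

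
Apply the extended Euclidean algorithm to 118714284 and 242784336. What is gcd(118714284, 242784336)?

12

Euclidean algorithm:
242784336 = 2*118714284 + 5355768
118714284 = 22*5355768 + 887388
5355768 = 6*887388 + 31440
887388 = 28*31440 + 7068
31440 = 4*7068 + 3168
7068 = 2*3168 + 732
3168 = 4*732 + 240
732 = 3*240 + 12
240 = 20*12 + 0
gcd(118714284, 242784336) = 12.
Working backward:
12 = 732 − 3·240
12 = −3·3168 + 13·732
12 = 13·7068 − 29·3168
12 = −29·31440 + 129·7068
12 = 129·887388 − 3641·31440
12 = −3641·5355768 + 21975·887388
12 = 21975·118714284 − 487091·5355768
12 = −487091·242784336 + 996157·118714284
So 12 = (-487091)·242784336 + (996157)·118714284.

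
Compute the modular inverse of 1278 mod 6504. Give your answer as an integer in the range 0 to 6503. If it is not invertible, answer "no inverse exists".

no inverse exists

Euclidean algorithm on 6504, 1278:
6504 = 5·1278 + 114
1278 = 11·114 + 24
114 = 4·24 + 18
24 = 1·18 + 6
18 = 3·6 + 0
gcd(1278, 6504) = 6 ≠ 1, so 1278 has no multiplicative inverse modulo 6504.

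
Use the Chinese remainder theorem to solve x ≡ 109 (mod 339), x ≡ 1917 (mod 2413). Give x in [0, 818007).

Write x = 109 + 339·k. Then 339·k ≡ 1917 − 109 ≡ 1808 (mod 2413).
Need 339⁻¹ mod 2413. Extended Euclid on (2413, 339):
2413 = 7×339 + 40
339 = 8×40 + 19
40 = 2×19 + 2
19 = 9×2 + 1
2 = 2×1 + 0
Back-substitute:
1 = 19 − 9·2
1 = −9·40 + 19·19
1 = 19·339 − 161·40
1 = −161·2413 + 1146·339
339⁻¹ ≡ 1146 (mod 2413), so k ≡ 1146·1808 ≡ 1614 (mod 2413).
x = 109 + 339·1614 = 547255.

547255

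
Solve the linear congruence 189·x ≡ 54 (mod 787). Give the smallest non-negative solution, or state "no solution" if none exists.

First find gcd(189, 787):
787 = 4*189 + 31
189 = 6*31 + 3
31 = 10*3 + 1
3 = 3*1 + 0
gcd = 1, so a unique solution mod 787 exists.
Back-substitute for the Bézout coefficients:
1 = 31 − 10·3
1 = −10·189 + 61·31
1 = 61·787 − 254·189
So 189·(-254) ≡ 1 (mod 787), giving 189⁻¹ ≡ 533.
x ≡ 189⁻¹·54 ≡ 533·54 ≡ 450 (mod 787).

450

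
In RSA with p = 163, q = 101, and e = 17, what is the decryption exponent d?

953

φ(n) = (p−1)(q−1) = 162·100 = 16200.
Need d with 17·d ≡ 1 (mod 16200). Apply the extended Euclidean algorithm:
16200 = 952*17 + 16
17 = 1*16 + 1
16 = 16*1 + 0
Back-substitute:
1 = 17 − 16
1 = −16200 + 953·17
So 17·953 ≡ 1 (mod 16200), hence d = 953.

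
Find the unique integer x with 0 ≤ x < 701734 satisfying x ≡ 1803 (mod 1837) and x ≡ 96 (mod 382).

Write x = 1803 + 1837·k. Then 1837·k ≡ 96 − 1803 ≡ 203 (mod 382).
Need 1837⁻¹ mod 382. Extended Euclid on (382, 309):
382 = 1*309 + 73
309 = 4*73 + 17
73 = 4*17 + 5
17 = 3*5 + 2
5 = 2*2 + 1
2 = 2*1 + 0
Back-substitute:
1 = 5 − 2·2
1 = −2·17 + 7·5
1 = 7·73 − 30·17
1 = −30·309 + 127·73
1 = 127·382 − 157·309
1837⁻¹ ≡ 225 (mod 382), so k ≡ 225·203 ≡ 217 (mod 382).
x = 1803 + 1837·217 = 400432.

400432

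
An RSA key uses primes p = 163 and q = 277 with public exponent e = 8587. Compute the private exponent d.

4051

φ(n) = (p−1)(q−1) = 162·276 = 44712.
Need d with 8587·d ≡ 1 (mod 44712). Apply the extended Euclidean algorithm:
44712 = 5*8587 + 1777
8587 = 4*1777 + 1479
1777 = 1*1479 + 298
1479 = 4*298 + 287
298 = 1*287 + 11
287 = 26*11 + 1
11 = 11*1 + 0
Back-substitute:
1 = 287 − 26·11
1 = −26·298 + 27·287
1 = 27·1479 − 134·298
1 = −134·1777 + 161·1479
1 = 161·8587 − 778·1777
1 = −778·44712 + 4051·8587
So 8587·4051 ≡ 1 (mod 44712), hence d = 4051.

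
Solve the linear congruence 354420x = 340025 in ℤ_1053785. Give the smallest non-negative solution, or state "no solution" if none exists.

First find gcd(354420, 1053785):
1053785 = 2*354420 + 344945
354420 = 1*344945 + 9475
344945 = 36*9475 + 3845
9475 = 2*3845 + 1785
3845 = 2*1785 + 275
1785 = 6*275 + 135
275 = 2*135 + 5
135 = 27*5 + 0
gcd = 5 and 5 | 340025, so solutions exist. Divide through by 5: 70884x ≡ 68005 (mod 210757).
Now find 70884⁻¹ mod 210757:
210757 = 2*70884 + 68989
70884 = 1*68989 + 1895
68989 = 36*1895 + 769
1895 = 2*769 + 357
769 = 2*357 + 55
357 = 6*55 + 27
55 = 2*27 + 1
27 = 27*1 + 0
Back-substitute:
1 = 55 − 2·27
1 = −2·357 + 13·55
1 = 13·769 − 28·357
1 = −28·1895 + 69·769
1 = 69·68989 − 2512·1895
1 = −2512·70884 + 2581·68989
1 = 2581·210757 − 7674·70884
So 70884·(-7674) ≡ 1 (mod 210757), i.e. 70884⁻¹ ≡ 203083.
Then x ≡ 203083·68005 ≡ 174719 (mod 210757); the smallest non-negative solution is x = 174719.

174719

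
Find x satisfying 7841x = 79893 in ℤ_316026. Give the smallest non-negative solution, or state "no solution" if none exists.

First find gcd(7841, 316026):
316026 = 40*7841 + 2386
7841 = 3*2386 + 683
2386 = 3*683 + 337
683 = 2*337 + 9
337 = 37*9 + 4
9 = 2*4 + 1
4 = 4*1 + 0
gcd = 1, so a unique solution mod 316026 exists.
Back-substitute for the Bézout coefficients:
1 = 9 − 2·4
1 = −2·337 + 75·9
1 = 75·683 − 152·337
1 = −152·2386 + 531·683
1 = 531·7841 − 1745·2386
1 = −1745·316026 + 70331·7841
So 7841·(70331) ≡ 1 (mod 316026), giving 7841⁻¹ ≡ 70331.
x ≡ 7841⁻¹·79893 ≡ 70331·79893 ≡ 12303 (mod 316026).

12303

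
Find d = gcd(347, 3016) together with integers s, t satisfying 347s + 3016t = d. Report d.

1

Euclidean algorithm:
3016 = 8×347 + 240
347 = 1×240 + 107
240 = 2×107 + 26
107 = 4×26 + 3
26 = 8×3 + 2
3 = 1×2 + 1
2 = 2×1 + 0
gcd(347, 3016) = 1.
Back-substituting:
1 = 3 − 2
1 = −26 + 9·3
1 = 9·107 − 37·26
1 = −37·240 + 83·107
1 = 83·347 − 120·240
1 = −120·3016 + 1043·347
So 1 = (-120)·3016 + (1043)·347.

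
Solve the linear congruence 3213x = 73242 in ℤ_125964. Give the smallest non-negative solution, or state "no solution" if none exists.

First find gcd(3213, 125964):
125964 = 39*3213 + 657
3213 = 4*657 + 585
657 = 1*585 + 72
585 = 8*72 + 9
72 = 8*9 + 0
gcd = 9 and 9 | 73242, so solutions exist. Divide through by 9: 357x ≡ 8138 (mod 13996).
Now find 357⁻¹ mod 13996:
13996 = 39·357 + 73
357 = 4·73 + 65
73 = 1·65 + 8
65 = 8·8 + 1
8 = 8·1 + 0
Back-substitute:
1 = 65 − 8·8
1 = −8·73 + 9·65
1 = 9·357 − 44·73
1 = −44·13996 + 1725·357
So 357⁻¹ ≡ 1725 (mod 13996).
Then x ≡ 1725·8138 ≡ 62 (mod 13996); the smallest non-negative solution is x = 62.

62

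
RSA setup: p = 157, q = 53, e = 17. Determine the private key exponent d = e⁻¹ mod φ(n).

φ(n) = (p−1)(q−1) = 156·52 = 8112.
Need d with 17·d ≡ 1 (mod 8112). Apply the extended Euclidean algorithm:
8112 = 477*17 + 3
17 = 5*3 + 2
3 = 1*2 + 1
2 = 2*1 + 0
Back-substitute:
1 = 3 − 2
1 = −17 + 6·3
1 = 6·8112 − 2863·17
So 17·(-2863) ≡ 1 (mod 8112), hence d ≡ -2863 ≡ 5249 (mod 8112).

5249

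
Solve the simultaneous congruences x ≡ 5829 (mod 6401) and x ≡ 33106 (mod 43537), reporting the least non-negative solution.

3820825

Write x = 5829 + 6401·k. Then 6401·k ≡ 33106 − 5829 ≡ 27277 (mod 43537).
Need 6401⁻¹ mod 43537. Extended Euclid on (43537, 6401):
43537 = 6*6401 + 5131
6401 = 1*5131 + 1270
5131 = 4*1270 + 51
1270 = 24*51 + 46
51 = 1*46 + 5
46 = 9*5 + 1
5 = 5*1 + 0
Back-substitute:
1 = 46 − 9·5
1 = −9·51 + 10·46
1 = 10·1270 − 249·51
1 = −249·5131 + 1006·1270
1 = 1006·6401 − 1255·5131
1 = −1255·43537 + 8536·6401
6401⁻¹ ≡ 8536 (mod 43537), so k ≡ 8536·27277 ≡ 596 (mod 43537).
x = 5829 + 6401·596 = 3820825.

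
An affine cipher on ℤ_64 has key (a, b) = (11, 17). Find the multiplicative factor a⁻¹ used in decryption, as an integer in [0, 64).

35

Apply the Euclidean algorithm to 64 and 11:
64 = 5×11 + 9
11 = 1×9 + 2
9 = 4×2 + 1
2 = 2×1 + 0
Since gcd(11, 64) = 1, back-substitute to write 1 as a combination:
1 = 9 − 4·2
1 = −4·11 + 5·9
1 = 5·64 − 29·11
So 11·(-29) ≡ 1 (mod 64), and -29 ≡ 35 (mod 64).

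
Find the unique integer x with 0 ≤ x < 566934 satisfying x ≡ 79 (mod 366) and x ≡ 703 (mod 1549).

149407

Write x = 79 + 366·k. Then 366·k ≡ 703 − 79 ≡ 624 (mod 1549).
Need 366⁻¹ mod 1549. Extended Euclid on (1549, 366):
1549 = 4×366 + 85
366 = 4×85 + 26
85 = 3×26 + 7
26 = 3×7 + 5
7 = 1×5 + 2
5 = 2×2 + 1
2 = 2×1 + 0
Back-substitute:
1 = 5 − 2·2
1 = −2·7 + 3·5
1 = 3·26 − 11·7
1 = −11·85 + 36·26
1 = 36·366 − 155·85
1 = −155·1549 + 656·366
366⁻¹ ≡ 656 (mod 1549), so k ≡ 656·624 ≡ 408 (mod 1549).
x = 79 + 366·408 = 149407.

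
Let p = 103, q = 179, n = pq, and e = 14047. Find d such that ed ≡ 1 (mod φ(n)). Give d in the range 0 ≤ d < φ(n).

8983

φ(n) = (p−1)(q−1) = 102·178 = 18156.
Need d with 14047·d ≡ 1 (mod 18156). Apply the extended Euclidean algorithm:
18156 = 1×14047 + 4109
14047 = 3×4109 + 1720
4109 = 2×1720 + 669
1720 = 2×669 + 382
669 = 1×382 + 287
382 = 1×287 + 95
287 = 3×95 + 2
95 = 47×2 + 1
2 = 2×1 + 0
Back-substitute:
1 = 95 − 47·2
1 = −47·287 + 142·95
1 = 142·382 − 189·287
1 = −189·669 + 331·382
1 = 331·1720 − 851·669
1 = −851·4109 + 2033·1720
1 = 2033·14047 − 6950·4109
1 = −6950·18156 + 8983·14047
So 14047·8983 ≡ 1 (mod 18156), hence d = 8983.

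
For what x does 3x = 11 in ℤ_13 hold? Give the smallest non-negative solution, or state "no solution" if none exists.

8

First find gcd(3, 13):
13 = 4×3 + 1
3 = 3×1 + 0
gcd = 1, so a unique solution mod 13 exists.
Back-substitute for the Bézout coefficients:
1 = 13 − 4·3
So 3·(-4) ≡ 1 (mod 13), giving 3⁻¹ ≡ 9.
x ≡ 3⁻¹·11 ≡ 9·11 ≡ 8 (mod 13).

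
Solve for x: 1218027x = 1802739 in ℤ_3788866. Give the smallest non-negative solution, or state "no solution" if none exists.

438539

First find gcd(1218027, 3788866):
3788866 = 3·1218027 + 134785
1218027 = 9·134785 + 4962
134785 = 27·4962 + 811
4962 = 6·811 + 96
811 = 8·96 + 43
96 = 2·43 + 10
43 = 4·10 + 3
10 = 3·3 + 1
3 = 3·1 + 0
gcd = 1, so a unique solution mod 3788866 exists.
Back-substitute for the Bézout coefficients:
1 = 10 − 3·3
1 = −3·43 + 13·10
1 = 13·96 − 29·43
1 = −29·811 + 245·96
1 = 245·4962 − 1499·811
1 = −1499·134785 + 40718·4962
1 = 40718·1218027 − 367961·134785
1 = −367961·3788866 + 1144601·1218027
So 1218027·(1144601) ≡ 1 (mod 3788866), giving 1218027⁻¹ ≡ 1144601.
x ≡ 1218027⁻¹·1802739 ≡ 1144601·1802739 ≡ 438539 (mod 3788866).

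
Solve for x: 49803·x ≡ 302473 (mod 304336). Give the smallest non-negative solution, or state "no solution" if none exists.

18699

First find gcd(49803, 304336):
304336 = 6×49803 + 5518
49803 = 9×5518 + 141
5518 = 39×141 + 19
141 = 7×19 + 8
19 = 2×8 + 3
8 = 2×3 + 2
3 = 1×2 + 1
2 = 2×1 + 0
gcd = 1, so a unique solution mod 304336 exists.
Back-substitute for the Bézout coefficients:
1 = 3 − 2
1 = −8 + 3·3
1 = 3·19 − 7·8
1 = −7·141 + 52·19
1 = 52·5518 − 2035·141
1 = −2035·49803 + 18367·5518
1 = 18367·304336 − 112237·49803
So 49803·(-112237) ≡ 1 (mod 304336), giving 49803⁻¹ ≡ 192099.
x ≡ 49803⁻¹·302473 ≡ 192099·302473 ≡ 18699 (mod 304336).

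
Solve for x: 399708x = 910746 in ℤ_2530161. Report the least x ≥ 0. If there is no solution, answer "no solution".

81495

First find gcd(399708, 2530161):
2530161 = 6*399708 + 131913
399708 = 3*131913 + 3969
131913 = 33*3969 + 936
3969 = 4*936 + 225
936 = 4*225 + 36
225 = 6*36 + 9
36 = 4*9 + 0
gcd = 9 and 9 | 910746, so solutions exist. Divide through by 9: 44412x ≡ 101194 (mod 281129).
Now find 44412⁻¹ mod 281129:
281129 = 6·44412 + 14657
44412 = 3·14657 + 441
14657 = 33·441 + 104
441 = 4·104 + 25
104 = 4·25 + 4
25 = 6·4 + 1
4 = 4·1 + 0
Back-substitute:
1 = 25 − 6·4
1 = −6·104 + 25·25
1 = 25·441 − 106·104
1 = −106·14657 + 3523·441
1 = 3523·44412 − 10675·14657
1 = −10675·281129 + 67573·44412
So 44412⁻¹ ≡ 67573 (mod 281129).
Then x ≡ 67573·101194 ≡ 81495 (mod 281129); the smallest non-negative solution is x = 81495.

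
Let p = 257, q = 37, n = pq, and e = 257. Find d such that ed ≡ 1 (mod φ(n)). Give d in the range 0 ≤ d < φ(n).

φ(n) = (p−1)(q−1) = 256·36 = 9216.
Need d with 257·d ≡ 1 (mod 9216). Apply the extended Euclidean algorithm:
9216 = 35×257 + 221
257 = 1×221 + 36
221 = 6×36 + 5
36 = 7×5 + 1
5 = 5×1 + 0
Back-substitute:
1 = 36 − 7·5
1 = −7·221 + 43·36
1 = 43·257 − 50·221
1 = −50·9216 + 1793·257
So 257·1793 ≡ 1 (mod 9216), hence d = 1793.

1793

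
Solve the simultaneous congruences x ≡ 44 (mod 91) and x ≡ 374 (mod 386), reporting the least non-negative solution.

Write x = 44 + 91·k. Then 91·k ≡ 374 − 44 ≡ 330 (mod 386).
Need 91⁻¹ mod 386. Extended Euclid on (386, 91):
386 = 4×91 + 22
91 = 4×22 + 3
22 = 7×3 + 1
3 = 3×1 + 0
Back-substitute:
1 = 22 − 7·3
1 = −7·91 + 29·22
1 = 29·386 − 123·91
91⁻¹ ≡ 263 (mod 386), so k ≡ 263·330 ≡ 326 (mod 386).
x = 44 + 91·326 = 29710.

29710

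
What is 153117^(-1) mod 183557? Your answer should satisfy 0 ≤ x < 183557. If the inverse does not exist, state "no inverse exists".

58450

gcd(183557, 153117) by repeated division:
183557 = 1×153117 + 30440
153117 = 5×30440 + 917
30440 = 33×917 + 179
917 = 5×179 + 22
179 = 8×22 + 3
22 = 7×3 + 1
3 = 3×1 + 0
Since gcd(153117, 183557) = 1, back-substitute to write 1 as a combination:
1 = 22 − 7·3
1 = −7·179 + 57·22
1 = 57·917 − 292·179
1 = −292·30440 + 9693·917
1 = 9693·153117 − 48757·30440
1 = −48757·183557 + 58450·153117
So 153117·58450 ≡ 1 (mod 183557).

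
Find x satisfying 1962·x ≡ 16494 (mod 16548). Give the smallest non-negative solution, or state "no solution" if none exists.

First find gcd(1962, 16548):
16548 = 8·1962 + 852
1962 = 2·852 + 258
852 = 3·258 + 78
258 = 3·78 + 24
78 = 3·24 + 6
24 = 4·6 + 0
gcd = 6 and 6 | 16494, so solutions exist. Divide through by 6: 327x ≡ 2749 (mod 2758).
Now find 327⁻¹ mod 2758:
2758 = 8·327 + 142
327 = 2·142 + 43
142 = 3·43 + 13
43 = 3·13 + 4
13 = 3·4 + 1
4 = 4·1 + 0
Back-substitute:
1 = 13 − 3·4
1 = −3·43 + 10·13
1 = 10·142 − 33·43
1 = −33·327 + 76·142
1 = 76·2758 − 641·327
So 327·(-641) ≡ 1 (mod 2758), i.e. 327⁻¹ ≡ 2117.
Then x ≡ 2117·2749 ≡ 253 (mod 2758); the smallest non-negative solution is x = 253.

253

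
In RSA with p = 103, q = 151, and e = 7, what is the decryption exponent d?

φ(n) = (p−1)(q−1) = 102·150 = 15300.
Need d with 7·d ≡ 1 (mod 15300). Apply the extended Euclidean algorithm:
15300 = 2185*7 + 5
7 = 1*5 + 2
5 = 2*2 + 1
2 = 2*1 + 0
Back-substitute:
1 = 5 − 2·2
1 = −2·7 + 3·5
1 = 3·15300 − 6557·7
So 7·(-6557) ≡ 1 (mod 15300), hence d ≡ -6557 ≡ 8743 (mod 15300).

8743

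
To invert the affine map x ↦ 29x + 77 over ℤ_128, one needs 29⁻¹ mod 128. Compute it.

53

Apply the Euclidean algorithm to 128 and 29:
128 = 4*29 + 12
29 = 2*12 + 5
12 = 2*5 + 2
5 = 2*2 + 1
2 = 2*1 + 0
gcd = 1, so the inverse exists. Back-substitute:
1 = 5 − 2·2
1 = −2·12 + 5·5
1 = 5·29 − 12·12
1 = −12·128 + 53·29
So 29·53 ≡ 1 (mod 128).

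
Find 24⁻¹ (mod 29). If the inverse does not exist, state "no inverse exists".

Run Euclid on (29, 24):
29 = 1*24 + 5
24 = 4*5 + 4
5 = 1*4 + 1
4 = 4*1 + 0
The gcd is 1. Working backward:
1 = 5 − 4
1 = −24 + 5·5
1 = 5·29 − 6·24
Hence 24⁻¹ ≡ -6 ≡ 23 (mod 29).

23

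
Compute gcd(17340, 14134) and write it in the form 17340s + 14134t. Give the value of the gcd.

2

Apply Euclid's algorithm to 17340 and 14134:
17340 = 1*14134 + 3206
14134 = 4*3206 + 1310
3206 = 2*1310 + 586
1310 = 2*586 + 138
586 = 4*138 + 34
138 = 4*34 + 2
34 = 17*2 + 0
gcd(17340, 14134) = 2.
Working backward:
2 = 138 − 4·34
2 = −4·586 + 17·138
2 = 17·1310 − 38·586
2 = −38·3206 + 93·1310
2 = 93·14134 − 410·3206
2 = −410·17340 + 503·14134
So 2 = (-410)·17340 + (503)·14134.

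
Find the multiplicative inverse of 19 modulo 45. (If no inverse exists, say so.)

Apply the Euclidean algorithm to 45 and 19:
45 = 2·19 + 7
19 = 2·7 + 5
7 = 1·5 + 2
5 = 2·2 + 1
2 = 2·1 + 0
gcd = 1, so the inverse exists. Back-substitute:
1 = 5 − 2·2
1 = −2·7 + 3·5
1 = 3·19 − 8·7
1 = −8·45 + 19·19
So 19·19 ≡ 1 (mod 45).

19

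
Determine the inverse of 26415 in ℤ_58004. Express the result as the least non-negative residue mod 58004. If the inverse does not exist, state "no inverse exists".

gcd(58004, 26415) by repeated division:
58004 = 2*26415 + 5174
26415 = 5*5174 + 545
5174 = 9*545 + 269
545 = 2*269 + 7
269 = 38*7 + 3
7 = 2*3 + 1
3 = 3*1 + 0
The gcd is 1. Working backward:
1 = 7 − 2·3
1 = −2·269 + 77·7
1 = 77·545 − 156·269
1 = −156·5174 + 1481·545
1 = 1481·26415 − 7561·5174
1 = −7561·58004 + 16603·26415
So 26415·16603 ≡ 1 (mod 58004).

16603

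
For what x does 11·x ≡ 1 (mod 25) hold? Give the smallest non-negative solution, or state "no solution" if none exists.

First find gcd(11, 25):
25 = 2*11 + 3
11 = 3*3 + 2
3 = 1*2 + 1
2 = 2*1 + 0
gcd = 1, so a unique solution mod 25 exists.
Back-substitute for the Bézout coefficients:
1 = 3 − 2
1 = −11 + 4·3
1 = 4·25 − 9·11
So 11·(-9) ≡ 1 (mod 25), giving 11⁻¹ ≡ 16.
x ≡ 11⁻¹·1 ≡ 16·1 ≡ 16 (mod 25).

16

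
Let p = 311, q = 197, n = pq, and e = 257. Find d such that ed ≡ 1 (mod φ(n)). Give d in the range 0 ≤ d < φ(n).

φ(n) = (p−1)(q−1) = 310·196 = 60760.
Need d with 257·d ≡ 1 (mod 60760). Apply the extended Euclidean algorithm:
60760 = 236*257 + 108
257 = 2*108 + 41
108 = 2*41 + 26
41 = 1*26 + 15
26 = 1*15 + 11
15 = 1*11 + 4
11 = 2*4 + 3
4 = 1*3 + 1
3 = 3*1 + 0
Back-substitute:
1 = 4 − 3
1 = −11 + 3·4
1 = 3·15 − 4·11
1 = −4·26 + 7·15
1 = 7·41 − 11·26
1 = −11·108 + 29·41
1 = 29·257 − 69·108
1 = −69·60760 + 16313·257
So 257·16313 ≡ 1 (mod 60760), hence d = 16313.

16313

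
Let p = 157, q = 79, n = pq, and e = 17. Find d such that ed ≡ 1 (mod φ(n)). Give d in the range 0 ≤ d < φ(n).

φ(n) = (p−1)(q−1) = 156·78 = 12168.
Need d with 17·d ≡ 1 (mod 12168). Apply the extended Euclidean algorithm:
12168 = 715*17 + 13
17 = 1*13 + 4
13 = 3*4 + 1
4 = 4*1 + 0
Back-substitute:
1 = 13 − 3·4
1 = −3·17 + 4·13
1 = 4·12168 − 2863·17
So 17·(-2863) ≡ 1 (mod 12168), hence d ≡ -2863 ≡ 9305 (mod 12168).

9305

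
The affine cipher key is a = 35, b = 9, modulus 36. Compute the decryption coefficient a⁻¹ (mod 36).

Run Euclid on (36, 35):
36 = 1×35 + 1
35 = 35×1 + 0
The gcd is 1. Working backward:
1 = 36 − 35
Thus 35·(-1) ≡ 1 (mod 36); reducing, -1 mod 36 = 35.

35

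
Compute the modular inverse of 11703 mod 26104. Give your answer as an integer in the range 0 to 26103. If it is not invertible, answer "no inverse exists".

Run Euclid on (26104, 11703):
26104 = 2*11703 + 2698
11703 = 4*2698 + 911
2698 = 2*911 + 876
911 = 1*876 + 35
876 = 25*35 + 1
35 = 35*1 + 0
Since gcd(11703, 26104) = 1, back-substitute to write 1 as a combination:
1 = 876 − 25·35
1 = −25·911 + 26·876
1 = 26·2698 − 77·911
1 = −77·11703 + 334·2698
1 = 334·26104 − 745·11703
So 11703·(-745) ≡ 1 (mod 26104), and -745 ≡ 25359 (mod 26104).

25359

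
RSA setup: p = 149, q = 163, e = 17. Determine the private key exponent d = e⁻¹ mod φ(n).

19745

φ(n) = (p−1)(q−1) = 148·162 = 23976.
Need d with 17·d ≡ 1 (mod 23976). Apply the extended Euclidean algorithm:
23976 = 1410×17 + 6
17 = 2×6 + 5
6 = 1×5 + 1
5 = 5×1 + 0
Back-substitute:
1 = 6 − 5
1 = −17 + 3·6
1 = 3·23976 − 4231·17
So 17·(-4231) ≡ 1 (mod 23976), hence d ≡ -4231 ≡ 19745 (mod 23976).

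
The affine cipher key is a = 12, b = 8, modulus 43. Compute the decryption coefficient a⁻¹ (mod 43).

18

Extended Euclidean algorithm:
43 = 3×12 + 7
12 = 1×7 + 5
7 = 1×5 + 2
5 = 2×2 + 1
2 = 2×1 + 0
Since gcd(12, 43) = 1, back-substitute to write 1 as a combination:
1 = 5 − 2·2
1 = −2·7 + 3·5
1 = 3·12 − 5·7
1 = −5·43 + 18·12
So 12·18 ≡ 1 (mod 43).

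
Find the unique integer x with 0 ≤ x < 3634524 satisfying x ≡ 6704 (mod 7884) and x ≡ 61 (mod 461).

1985588

Write x = 6704 + 7884·k. Then 7884·k ≡ 61 − 6704 ≡ 272 (mod 461).
Need 7884⁻¹ mod 461. Extended Euclid on (461, 47):
461 = 9·47 + 38
47 = 1·38 + 9
38 = 4·9 + 2
9 = 4·2 + 1
2 = 2·1 + 0
Back-substitute:
1 = 9 − 4·2
1 = −4·38 + 17·9
1 = 17·47 − 21·38
1 = −21·461 + 206·47
7884⁻¹ ≡ 206 (mod 461), so k ≡ 206·272 ≡ 251 (mod 461).
x = 6704 + 7884·251 = 1985588.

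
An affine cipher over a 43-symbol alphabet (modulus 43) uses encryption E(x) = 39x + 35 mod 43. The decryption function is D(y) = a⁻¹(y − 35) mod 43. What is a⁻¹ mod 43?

gcd(43, 39) by repeated division:
43 = 1×39 + 4
39 = 9×4 + 3
4 = 1×3 + 1
3 = 3×1 + 0
The gcd is 1. Working backward:
1 = 4 − 3
1 = −39 + 10·4
1 = 10·43 − 11·39
Thus 39·(-11) ≡ 1 (mod 43); reducing, -11 mod 43 = 32.

32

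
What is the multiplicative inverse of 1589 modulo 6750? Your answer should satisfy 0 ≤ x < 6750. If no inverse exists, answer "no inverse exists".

1559

Apply the Euclidean algorithm to 6750 and 1589:
6750 = 4×1589 + 394
1589 = 4×394 + 13
394 = 30×13 + 4
13 = 3×4 + 1
4 = 4×1 + 0
Since gcd(1589, 6750) = 1, back-substitute to write 1 as a combination:
1 = 13 − 3·4
1 = −3·394 + 91·13
1 = 91·1589 − 367·394
1 = −367·6750 + 1559·1589
So 1589·1559 ≡ 1 (mod 6750).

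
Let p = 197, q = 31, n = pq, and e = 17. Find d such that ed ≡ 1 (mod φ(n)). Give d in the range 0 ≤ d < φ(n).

3113

φ(n) = (p−1)(q−1) = 196·30 = 5880.
Need d with 17·d ≡ 1 (mod 5880). Apply the extended Euclidean algorithm:
5880 = 345*17 + 15
17 = 1*15 + 2
15 = 7*2 + 1
2 = 2*1 + 0
Back-substitute:
1 = 15 − 7·2
1 = −7·17 + 8·15
1 = 8·5880 − 2767·17
So 17·(-2767) ≡ 1 (mod 5880), hence d ≡ -2767 ≡ 3113 (mod 5880).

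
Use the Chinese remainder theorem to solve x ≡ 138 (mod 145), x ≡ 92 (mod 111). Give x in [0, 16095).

Write x = 138 + 145·k. Then 145·k ≡ 92 − 138 ≡ 65 (mod 111).
Need 145⁻¹ mod 111. Extended Euclid on (111, 34):
111 = 3·34 + 9
34 = 3·9 + 7
9 = 1·7 + 2
7 = 3·2 + 1
2 = 2·1 + 0
Back-substitute:
1 = 7 − 3·2
1 = −3·9 + 4·7
1 = 4·34 − 15·9
1 = −15·111 + 49·34
145⁻¹ ≡ 49 (mod 111), so k ≡ 49·65 ≡ 77 (mod 111).
x = 138 + 145·77 = 11303.

11303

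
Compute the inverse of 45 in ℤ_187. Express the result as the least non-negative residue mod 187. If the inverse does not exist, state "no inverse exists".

133

Run Euclid on (187, 45):
187 = 4·45 + 7
45 = 6·7 + 3
7 = 2·3 + 1
3 = 3·1 + 0
Since gcd(45, 187) = 1, back-substitute to write 1 as a combination:
1 = 7 − 2·3
1 = −2·45 + 13·7
1 = 13·187 − 54·45
Thus 45·(-54) ≡ 1 (mod 187); reducing, -54 mod 187 = 133.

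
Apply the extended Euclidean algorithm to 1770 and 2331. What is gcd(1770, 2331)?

Apply Euclid's algorithm to 2331 and 1770:
2331 = 1×1770 + 561
1770 = 3×561 + 87
561 = 6×87 + 39
87 = 2×39 + 9
39 = 4×9 + 3
9 = 3×3 + 0
gcd(1770, 2331) = 3.
Working backward:
3 = 39 − 4·9
3 = −4·87 + 9·39
3 = 9·561 − 58·87
3 = −58·1770 + 183·561
3 = 183·2331 − 241·1770
So 3 = (183)·2331 + (-241)·1770.

3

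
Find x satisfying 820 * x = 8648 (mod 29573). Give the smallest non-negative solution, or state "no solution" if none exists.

First find gcd(820, 29573):
29573 = 36·820 + 53
820 = 15·53 + 25
53 = 2·25 + 3
25 = 8·3 + 1
3 = 3·1 + 0
gcd = 1, so a unique solution mod 29573 exists.
Back-substitute for the Bézout coefficients:
1 = 25 − 8·3
1 = −8·53 + 17·25
1 = 17·820 − 263·53
1 = −263·29573 + 9485·820
So 820·(9485) ≡ 1 (mod 29573), giving 820⁻¹ ≡ 9485.
x ≡ 820⁻¹·8648 ≡ 9485·8648 ≡ 20351 (mod 29573).

20351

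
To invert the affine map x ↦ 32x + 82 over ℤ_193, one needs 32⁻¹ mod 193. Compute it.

187

Extended Euclidean algorithm:
193 = 6×32 + 1
32 = 32×1 + 0
gcd = 1, so the inverse exists. Back-substitute:
1 = 193 − 6·32
Hence 32⁻¹ ≡ -6 ≡ 187 (mod 193).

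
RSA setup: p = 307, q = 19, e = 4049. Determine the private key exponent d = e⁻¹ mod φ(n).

φ(n) = (p−1)(q−1) = 306·18 = 5508.
Need d with 4049·d ≡ 1 (mod 5508). Apply the extended Euclidean algorithm:
5508 = 1*4049 + 1459
4049 = 2*1459 + 1131
1459 = 1*1131 + 328
1131 = 3*328 + 147
328 = 2*147 + 34
147 = 4*34 + 11
34 = 3*11 + 1
11 = 11*1 + 0
Back-substitute:
1 = 34 − 3·11
1 = −3·147 + 13·34
1 = 13·328 − 29·147
1 = −29·1131 + 100·328
1 = 100·1459 − 129·1131
1 = −129·4049 + 358·1459
1 = 358·5508 − 487·4049
So 4049·(-487) ≡ 1 (mod 5508), hence d ≡ -487 ≡ 5021 (mod 5508).

5021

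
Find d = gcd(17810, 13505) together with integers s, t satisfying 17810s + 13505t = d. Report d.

5

Euclidean algorithm:
17810 = 1·13505 + 4305
13505 = 3·4305 + 590
4305 = 7·590 + 175
590 = 3·175 + 65
175 = 2·65 + 45
65 = 1·45 + 20
45 = 2·20 + 5
20 = 4·5 + 0
gcd(17810, 13505) = 5.
Working backward:
5 = 45 − 2·20
5 = −2·65 + 3·45
5 = 3·175 − 8·65
5 = −8·590 + 27·175
5 = 27·4305 − 197·590
5 = −197·13505 + 618·4305
5 = 618·17810 − 815·13505
So 5 = (618)·17810 + (-815)·13505.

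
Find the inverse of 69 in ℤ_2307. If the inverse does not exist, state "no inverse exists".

no inverse exists

Euclidean algorithm on 2307, 69:
2307 = 33·69 + 30
69 = 2·30 + 9
30 = 3·9 + 3
9 = 3·3 + 0
Since gcd = 3 > 1, 69 is not a unit mod 2307.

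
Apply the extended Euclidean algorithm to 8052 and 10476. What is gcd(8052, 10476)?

Repeated division:
10476 = 1*8052 + 2424
8052 = 3*2424 + 780
2424 = 3*780 + 84
780 = 9*84 + 24
84 = 3*24 + 12
24 = 2*12 + 0
gcd(8052, 10476) = 12.
Back-substituting:
12 = 84 − 3·24
12 = −3·780 + 28·84
12 = 28·2424 − 87·780
12 = −87·8052 + 289·2424
12 = 289·10476 − 376·8052
So 12 = (289)·10476 + (-376)·8052.

12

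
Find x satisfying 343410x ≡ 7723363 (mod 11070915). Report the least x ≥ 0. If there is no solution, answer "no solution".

no solution

gcd(343410, 11070915):
11070915 = 32×343410 + 81795
343410 = 4×81795 + 16230
81795 = 5×16230 + 645
16230 = 25×645 + 105
645 = 6×105 + 15
105 = 7×15 + 0
gcd = 15, but 15 ∤ 7723363, so the congruence has no solution.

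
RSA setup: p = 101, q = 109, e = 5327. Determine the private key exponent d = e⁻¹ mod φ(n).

8063

φ(n) = (p−1)(q−1) = 100·108 = 10800.
Need d with 5327·d ≡ 1 (mod 10800). Apply the extended Euclidean algorithm:
10800 = 2·5327 + 146
5327 = 36·146 + 71
146 = 2·71 + 4
71 = 17·4 + 3
4 = 1·3 + 1
3 = 3·1 + 0
Back-substitute:
1 = 4 − 3
1 = −71 + 18·4
1 = 18·146 − 37·71
1 = −37·5327 + 1350·146
1 = 1350·10800 − 2737·5327
So 5327·(-2737) ≡ 1 (mod 10800), hence d ≡ -2737 ≡ 8063 (mod 10800).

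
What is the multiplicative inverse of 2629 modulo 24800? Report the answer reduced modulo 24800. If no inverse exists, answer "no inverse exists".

gcd(24800, 2629) by repeated division:
24800 = 9×2629 + 1139
2629 = 2×1139 + 351
1139 = 3×351 + 86
351 = 4×86 + 7
86 = 12×7 + 2
7 = 3×2 + 1
2 = 2×1 + 0
Since gcd(2629, 24800) = 1, back-substitute to write 1 as a combination:
1 = 7 − 3·2
1 = −3·86 + 37·7
1 = 37·351 − 151·86
1 = −151·1139 + 490·351
1 = 490·2629 − 1131·1139
1 = −1131·24800 + 10669·2629
So 2629·10669 ≡ 1 (mod 24800).

10669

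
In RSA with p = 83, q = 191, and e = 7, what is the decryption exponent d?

φ(n) = (p−1)(q−1) = 82·190 = 15580.
Need d with 7·d ≡ 1 (mod 15580). Apply the extended Euclidean algorithm:
15580 = 2225*7 + 5
7 = 1*5 + 2
5 = 2*2 + 1
2 = 2*1 + 0
Back-substitute:
1 = 5 − 2·2
1 = −2·7 + 3·5
1 = 3·15580 − 6677·7
So 7·(-6677) ≡ 1 (mod 15580), hence d ≡ -6677 ≡ 8903 (mod 15580).

8903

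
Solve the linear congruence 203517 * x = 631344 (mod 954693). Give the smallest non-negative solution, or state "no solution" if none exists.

no solution

gcd(203517, 954693):
954693 = 4*203517 + 140625
203517 = 1*140625 + 62892
140625 = 2*62892 + 14841
62892 = 4*14841 + 3528
14841 = 4*3528 + 729
3528 = 4*729 + 612
729 = 1*612 + 117
612 = 5*117 + 27
117 = 4*27 + 9
27 = 3*9 + 0
gcd = 9, but 9 ∤ 631344, so the congruence has no solution.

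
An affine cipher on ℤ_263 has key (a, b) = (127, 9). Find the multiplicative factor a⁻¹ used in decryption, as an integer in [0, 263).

29

Run Euclid on (263, 127):
263 = 2*127 + 9
127 = 14*9 + 1
9 = 9*1 + 0
Since gcd(127, 263) = 1, back-substitute to write 1 as a combination:
1 = 127 − 14·9
1 = −14·263 + 29·127
So 127·29 ≡ 1 (mod 263).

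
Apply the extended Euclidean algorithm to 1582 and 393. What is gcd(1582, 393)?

1

Repeated division:
1582 = 4·393 + 10
393 = 39·10 + 3
10 = 3·3 + 1
3 = 3·1 + 0
gcd(1582, 393) = 1.
Back-substituting:
1 = 10 − 3·3
1 = −3·393 + 118·10
1 = 118·1582 − 475·393
So 1 = (118)·1582 + (-475)·393.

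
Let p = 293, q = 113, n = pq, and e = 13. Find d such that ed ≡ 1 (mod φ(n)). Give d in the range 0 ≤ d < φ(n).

φ(n) = (p−1)(q−1) = 292·112 = 32704.
Need d with 13·d ≡ 1 (mod 32704). Apply the extended Euclidean algorithm:
32704 = 2515*13 + 9
13 = 1*9 + 4
9 = 2*4 + 1
4 = 4*1 + 0
Back-substitute:
1 = 9 − 2·4
1 = −2·13 + 3·9
1 = 3·32704 − 7547·13
So 13·(-7547) ≡ 1 (mod 32704), hence d ≡ -7547 ≡ 25157 (mod 32704).

25157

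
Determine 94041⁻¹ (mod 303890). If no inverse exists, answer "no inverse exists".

122201

Run Euclid on (303890, 94041):
303890 = 3·94041 + 21767
94041 = 4·21767 + 6973
21767 = 3·6973 + 848
6973 = 8·848 + 189
848 = 4·189 + 92
189 = 2·92 + 5
92 = 18·5 + 2
5 = 2·2 + 1
2 = 2·1 + 0
The gcd is 1. Working backward:
1 = 5 − 2·2
1 = −2·92 + 37·5
1 = 37·189 − 76·92
1 = −76·848 + 341·189
1 = 341·6973 − 2804·848
1 = −2804·21767 + 8753·6973
1 = 8753·94041 − 37816·21767
1 = −37816·303890 + 122201·94041
So 94041·122201 ≡ 1 (mod 303890).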